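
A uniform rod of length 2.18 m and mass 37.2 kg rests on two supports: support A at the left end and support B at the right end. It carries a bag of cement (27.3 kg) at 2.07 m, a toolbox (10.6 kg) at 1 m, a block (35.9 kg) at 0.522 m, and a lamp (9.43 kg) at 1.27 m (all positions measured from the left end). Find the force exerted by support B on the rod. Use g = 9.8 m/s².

Taking torques about support A:
Beam weight: 37.2 × 9.8 = 364.6 N down at 1.09 m → arm 1.09 m, τ = 364.6 × 1.09 = 397.4 N·m clockwise.
Bag of cement: 27.3 × 9.8 = 267.5 N down at 2.07 m → arm 2.07 m, τ = 267.5 × 2.07 = 553.7 N·m clockwise.
Toolbox: 10.6 × 9.8 = 103.9 N down at 1 m → arm 1 m, τ = 103.9 × 1 = 103.9 N·m clockwise.
Block: 35.9 × 9.8 = 351.8 N down at 0.522 m → arm 0.522 m, τ = 351.8 × 0.522 = 183.6 N·m clockwise.
Lamp: 9.43 × 9.8 = 92.41 N down at 1.27 m → arm 1.27 m, τ = 92.41 × 1.27 = 117.4 N·m clockwise.
Net load moment about support A = 1356 N·m clockwise.
Reaction R at support B is upward at 2.18 m, arm 2.18 m → moment R × 2.18 counterclockwise.
Στ = 0 ⇒ R × 2.18 = 1356 ⇒ R = 622 N.

R_B ≈ 622 N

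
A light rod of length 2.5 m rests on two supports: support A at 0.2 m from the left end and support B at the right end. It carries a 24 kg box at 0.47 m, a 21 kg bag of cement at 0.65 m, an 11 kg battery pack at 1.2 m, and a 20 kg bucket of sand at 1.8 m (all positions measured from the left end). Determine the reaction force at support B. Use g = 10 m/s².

Taking torques about support A:
Box: 24 × 10 = 240 N down at 0.47 m → arm 0.27 m, τ = 240 × 0.27 = 64.8 N·m clockwise.
Bag of cement: 21 × 10 = 210 N down at 0.65 m → arm 0.45 m, τ = 210 × 0.45 = 94.5 N·m clockwise.
Battery pack: 11 × 10 = 110 N down at 1.2 m → arm 1 m, τ = 110 × 1 = 110 N·m clockwise.
Bucket of sand: 20 × 10 = 200 N down at 1.8 m → arm 1.6 m, τ = 200 × 1.6 = 320 N·m clockwise.
Net load moment about support A = 589.3 N·m clockwise.
Reaction R at support B is upward at 2.5 m, arm 2.3 m → moment R × 2.3 counterclockwise.
Balancing moments: R × 2.3 = 589.3, giving R = 256 N.

R_B ≈ 256 N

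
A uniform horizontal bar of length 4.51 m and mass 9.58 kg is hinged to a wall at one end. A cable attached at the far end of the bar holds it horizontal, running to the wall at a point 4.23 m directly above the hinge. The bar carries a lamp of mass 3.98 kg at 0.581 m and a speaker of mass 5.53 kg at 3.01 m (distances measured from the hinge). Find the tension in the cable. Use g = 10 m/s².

T ≈ 131 N

Choose the hinge as the axis so the unknown hinge reaction has zero arm there.
Beam weight: 9.58 × 10 = 95.8 N down at 2.255 m → arm 2.255 m, τ = 95.8 × 2.255 = 216 N·m clockwise.
Lamp: 3.98 × 10 = 39.8 N down at 0.581 m → arm 0.581 m, τ = 39.8 × 0.581 = 23.12 N·m clockwise.
Speaker: 5.53 × 10 = 55.3 N down at 3.01 m → arm 3.01 m, τ = 55.3 × 3.01 = 166.5 N·m clockwise.
Total clockwise load moment = 405.6 N·m.
The cable tension T acts at 4.51 m; only its component perpendicular to the bar, T sinθ, produces torque. sinθ = h/√(h²+d²) = 4.23/√(4.23²+4.51²) = 0.6841.
Στ = 0 ⇒ T × 4.51 × 0.6841 = 405.6 ⇒ T = 405.6 / 3.085 = 131 N.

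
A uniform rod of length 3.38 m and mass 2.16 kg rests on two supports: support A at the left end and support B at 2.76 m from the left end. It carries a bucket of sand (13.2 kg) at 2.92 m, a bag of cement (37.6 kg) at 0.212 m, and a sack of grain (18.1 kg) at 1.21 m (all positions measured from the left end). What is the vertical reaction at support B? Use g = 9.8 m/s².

Taking torques about support A:
Beam weight: 2.16 × 9.8 = 21.17 N down at 1.69 m → arm 1.69 m, τ = 21.17 × 1.69 = 35.78 N·m clockwise.
Bucket of sand: 13.2 × 9.8 = 129.4 N down at 2.92 m → arm 2.92 m, τ = 129.4 × 2.92 = 377.8 N·m clockwise.
Bag of cement: 37.6 × 9.8 = 368.5 N down at 0.212 m → arm 0.212 m, τ = 368.5 × 0.212 = 78.12 N·m clockwise.
Sack of grain: 18.1 × 9.8 = 177.4 N down at 1.21 m → arm 1.21 m, τ = 177.4 × 1.21 = 214.7 N·m clockwise.
Net load moment about support A = 706.4 N·m clockwise.
Reaction R at support B is upward at 2.76 m, arm 2.76 m → moment R × 2.76 counterclockwise.
Setting net torque to zero: R × 2.76 = 706.4 → R = 256 N.

R_B ≈ 256 N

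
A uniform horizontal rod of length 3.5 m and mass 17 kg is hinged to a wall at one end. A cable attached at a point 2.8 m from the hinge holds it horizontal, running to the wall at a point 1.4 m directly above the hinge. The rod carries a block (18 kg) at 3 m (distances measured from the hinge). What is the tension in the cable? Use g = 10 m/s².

T ≈ 669 N

Taking torques about the hinge:
Beam weight: 17 × 10 = 170 N down at 1.75 m → arm 1.75 m, τ = 170 × 1.75 = 297.5 N·m clockwise.
Block: 18 × 10 = 180 N down at 3 m → arm 3 m, τ = 180 × 3 = 540 N·m clockwise.
Total clockwise load moment = 837.5 N·m.
The cable tension T acts at 2.8 m; only its component perpendicular to the rod, T sinθ, produces torque. sinθ = h/√(h²+d²) = 1.4/√(1.4²+2.8²) = 0.4472.
Setting net torque to zero: T × 2.8 × 0.4472 = 837.5 → T = 837.5 / 1.252 = 669 N.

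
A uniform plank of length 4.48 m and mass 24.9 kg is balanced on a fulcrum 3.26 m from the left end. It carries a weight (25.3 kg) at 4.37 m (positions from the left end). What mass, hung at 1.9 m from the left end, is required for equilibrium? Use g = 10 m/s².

m ≈ 1.97 kg

Taking torques about the fulcrum (at 3.26 m from the left end):
Beam weight: 24.9 × 10 = 249 N down at 2.24 m → arm 1.02 m, τ = 249 × 1.02 = 254 N·m counterclockwise.
Weight: 25.3 × 10 = 253 N down at 4.37 m → arm 1.11 m, τ = 253 × 1.11 = 280.8 N·m clockwise.
Net moment of known loads = 26.8 N·m clockwise.
An unknown mass m at 1.9 m has arm 1.36 m; its moment is m·g·1.36 counterclockwise.
Balancing moments: m × 10 × 1.36 = 26.8, giving m = 26.8 / (10 × 1.36) = 1.97 kg.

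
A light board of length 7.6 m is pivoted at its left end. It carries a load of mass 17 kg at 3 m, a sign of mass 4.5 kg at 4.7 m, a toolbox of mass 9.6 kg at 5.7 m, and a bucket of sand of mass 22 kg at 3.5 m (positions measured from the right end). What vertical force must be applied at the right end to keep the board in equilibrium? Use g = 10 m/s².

F ≈ 263 N

About the left end:
Load: 17 × 10 = 170 N down at 3 m → arm 4.6 m, τ = 170 × 4.6 = 782 N·m clockwise.
Sign: 4.5 × 10 = 45 N down at 4.7 m → arm 2.9 m, τ = 45 × 2.9 = 130.5 N·m clockwise.
Toolbox: 9.6 × 10 = 96 N down at 5.7 m → arm 1.9 m, τ = 96 × 1.9 = 182.4 N·m clockwise.
Bucket of sand: 22 × 10 = 220 N down at 3.5 m → arm 4.1 m, τ = 220 × 4.1 = 902 N·m clockwise.
Net moment of the loads = 1997 N·m clockwise.
The upward force F acts at the right end, arm 7.6 m, giving F × 7.6 counterclockwise.
Setting net torque to zero: F × 7.6 = 1997 → F = 1997 / 7.6 = 263 N.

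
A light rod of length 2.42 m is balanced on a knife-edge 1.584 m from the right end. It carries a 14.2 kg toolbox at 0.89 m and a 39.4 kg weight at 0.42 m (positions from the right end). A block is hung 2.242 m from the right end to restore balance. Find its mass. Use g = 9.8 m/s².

Take moments about the knife-edge (at 1.584 m from the right end).
Toolbox: 14.2 × 9.8 = 139.2 N down at 0.89 m → arm 0.694 m, τ = 139.2 × 0.694 = 96.6 N·m clockwise.
Weight: 39.4 × 9.8 = 386.1 N down at 0.42 m → arm 1.164 m, τ = 386.1 × 1.164 = 449.4 N·m clockwise.
Net moment of known loads = 546 N·m clockwise.
An unknown mass m at 2.242 m has arm 0.658 m; its moment is m·g·0.658 counterclockwise.
Balancing moments: m × 9.8 × 0.658 = 546, giving m = 546 / (9.8 × 0.658) = 84.7 kg.

m ≈ 84.7 kg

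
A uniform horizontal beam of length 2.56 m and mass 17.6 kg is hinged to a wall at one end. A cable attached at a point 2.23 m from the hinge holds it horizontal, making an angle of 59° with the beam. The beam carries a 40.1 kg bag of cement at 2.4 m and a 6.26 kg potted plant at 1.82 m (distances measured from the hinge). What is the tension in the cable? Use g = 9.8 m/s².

T ≈ 667 N

Choose the hinge as the axis so the unknown hinge reaction has zero arm there.
Beam weight: 17.6 × 9.8 = 172.5 N down at 1.28 m → arm 1.28 m, τ = 172.5 × 1.28 = 220.8 N·m clockwise.
Bag of cement: 40.1 × 9.8 = 393 N down at 2.4 m → arm 2.4 m, τ = 393 × 2.4 = 943.2 N·m clockwise.
Potted plant: 6.26 × 9.8 = 61.35 N down at 1.82 m → arm 1.82 m, τ = 61.35 × 1.82 = 111.7 N·m clockwise.
Total clockwise load moment = 1276 N·m.
The cable tension T acts at 2.23 m; only its component perpendicular to the beam, T sinθ, produces torque. sin 59° = 0.8572.
Balancing moments: T × 2.23 × 0.8572 = 1276, giving T = 1276 / 1.912 = 667 N.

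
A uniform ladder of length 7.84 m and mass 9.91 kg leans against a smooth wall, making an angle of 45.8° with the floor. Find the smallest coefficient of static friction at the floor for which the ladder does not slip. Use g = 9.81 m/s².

Sum moments about the foot of the ladder (the floor normal and friction both act there and drop out).
Ladder weight 9.91×9.81 = 97.22 N acts at 3.92 m along the ladder; its horizontal arm is 3.92·cos45.8° = 2.733 m → τ = 265.7 N·m clockwise.
Wall normal N acts horizontally at the top; its moment arm is the height L sinθ = 7.84·sin45.8° = 5.621 m, counterclockwise.
Setting net torque to zero: N × 5.621 = 265.7 → N = 47.27 N.
ΣFx = 0 ⇒ f = N_wall = 47.27 N. ΣFy = 0 ⇒ N_floor = 97.22 N.
μ_min = f / N_floor = 47.27 / 97.22 = 0.486.

μ_min ≈ 0.486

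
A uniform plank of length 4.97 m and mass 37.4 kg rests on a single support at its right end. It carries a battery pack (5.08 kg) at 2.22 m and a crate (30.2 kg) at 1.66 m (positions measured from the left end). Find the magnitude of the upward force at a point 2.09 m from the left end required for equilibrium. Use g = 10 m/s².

F ≈ 718 N

Taking torques about the right end:
Beam weight: 37.4 × 10 = 374 N down at 2.485 m → arm 2.485 m, τ = 374 × 2.485 = 929.4 N·m counterclockwise.
Battery pack: 5.08 × 10 = 50.8 N down at 2.22 m → arm 2.75 m, τ = 50.8 × 2.75 = 139.7 N·m counterclockwise.
Crate: 30.2 × 10 = 302 N down at 1.66 m → arm 3.31 m, τ = 302 × 3.31 = 999.6 N·m counterclockwise.
Net moment of the loads = 2069 N·m counterclockwise.
The upward force F acts at a point 2.09 m from the left end, arm 2.88 m, giving F × 2.88 clockwise.
For rotational equilibrium, F × 2.88 = 2069, so F = 2069 / 2.88 = 718 N.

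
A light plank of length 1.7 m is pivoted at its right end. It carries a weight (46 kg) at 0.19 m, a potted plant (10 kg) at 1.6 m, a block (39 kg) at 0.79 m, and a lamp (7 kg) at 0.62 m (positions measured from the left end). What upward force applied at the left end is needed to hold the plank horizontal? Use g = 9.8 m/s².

F ≈ 654 N

Sum moments about the right end (the unknown pivot reaction has zero arm there).
Weight: 46 × 9.8 = 450.8 N down at 0.19 m → arm 1.51 m, τ = 450.8 × 1.51 = 680.7 N·m counterclockwise.
Potted plant: 10 × 9.8 = 98 N down at 1.6 m → arm 0.1 m, τ = 98 × 0.1 = 9.8 N·m counterclockwise.
Block: 39 × 9.8 = 382.2 N down at 0.79 m → arm 0.91 m, τ = 382.2 × 0.91 = 347.8 N·m counterclockwise.
Lamp: 7 × 9.8 = 68.6 N down at 0.62 m → arm 1.08 m, τ = 68.6 × 1.08 = 74.09 N·m counterclockwise.
Net moment of the loads = 1112 N·m counterclockwise.
The upward force F acts at the left end, arm 1.7 m, giving F × 1.7 clockwise.
For rotational equilibrium, F × 1.7 = 1112, so F = 1112 / 1.7 = 654 N.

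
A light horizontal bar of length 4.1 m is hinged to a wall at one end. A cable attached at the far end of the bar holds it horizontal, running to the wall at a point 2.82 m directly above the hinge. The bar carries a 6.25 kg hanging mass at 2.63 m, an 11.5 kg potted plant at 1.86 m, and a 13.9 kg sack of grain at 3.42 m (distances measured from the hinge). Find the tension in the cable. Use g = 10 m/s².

Sum moments about the hinge (the unknown hinge reaction has zero arm there).
Hanging mass: 6.25 × 10 = 62.5 N down at 2.63 m → arm 2.63 m, τ = 62.5 × 2.63 = 164.4 N·m clockwise.
Potted plant: 11.5 × 10 = 115 N down at 1.86 m → arm 1.86 m, τ = 115 × 1.86 = 213.9 N·m clockwise.
Sack of grain: 13.9 × 10 = 139 N down at 3.42 m → arm 3.42 m, τ = 139 × 3.42 = 475.4 N·m clockwise.
Total clockwise load moment = 853.7 N·m.
The cable tension T acts at 4.1 m; only its component perpendicular to the bar, T sinθ, produces torque. sinθ = h/√(h²+d²) = 2.82/√(2.82²+4.1²) = 0.5667.
Στ = 0 ⇒ T × 4.1 × 0.5667 = 853.7 ⇒ T = 853.7 / 2.323 = 367 N.

T ≈ 367 N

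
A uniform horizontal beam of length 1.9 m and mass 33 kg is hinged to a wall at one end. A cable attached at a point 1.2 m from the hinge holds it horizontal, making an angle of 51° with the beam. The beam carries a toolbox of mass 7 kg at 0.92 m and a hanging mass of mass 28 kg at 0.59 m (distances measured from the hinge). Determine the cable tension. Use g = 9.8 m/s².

Take moments about the hinge.
Beam weight: 33 × 9.8 = 323.4 N down at 0.95 m → arm 0.95 m, τ = 323.4 × 0.95 = 307.2 N·m clockwise.
Toolbox: 7 × 9.8 = 68.6 N down at 0.92 m → arm 0.92 m, τ = 68.6 × 0.92 = 63.11 N·m clockwise.
Hanging mass: 28 × 9.8 = 274.4 N down at 0.59 m → arm 0.59 m, τ = 274.4 × 0.59 = 161.9 N·m clockwise.
Total clockwise load moment = 532.2 N·m.
The cable tension T acts at 1.2 m; only its component perpendicular to the beam, T sinθ, produces torque. sin 51° = 0.7771.
Setting net torque to zero: T × 1.2 × 0.7771 = 532.2 → T = 532.2 / 0.9325 = 571 N.

T ≈ 571 N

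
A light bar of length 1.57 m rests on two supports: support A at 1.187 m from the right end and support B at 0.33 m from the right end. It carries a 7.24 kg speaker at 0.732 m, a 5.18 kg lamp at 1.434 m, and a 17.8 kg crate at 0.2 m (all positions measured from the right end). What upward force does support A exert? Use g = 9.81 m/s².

R_A ≈ 72.3 N

About support B:
Speaker: 7.24 × 9.81 = 71.02 N down at 0.732 m → arm 0.402 m, τ = 71.02 × 0.402 = 28.55 N·m counterclockwise.
Lamp: 5.18 × 9.81 = 50.82 N down at 1.434 m → arm 1.104 m, τ = 50.82 × 1.104 = 56.11 N·m counterclockwise.
Crate: 17.8 × 9.81 = 174.6 N down at 0.2 m → arm 0.13 m, τ = 174.6 × 0.13 = 22.7 N·m clockwise.
Net load moment about support B = 61.96 N·m counterclockwise.
Reaction R at support A is upward at 1.187 m, arm 0.857 m → moment R × 0.857 clockwise.
Balancing moments: R × 0.857 = 61.96, giving R = 72.3 N.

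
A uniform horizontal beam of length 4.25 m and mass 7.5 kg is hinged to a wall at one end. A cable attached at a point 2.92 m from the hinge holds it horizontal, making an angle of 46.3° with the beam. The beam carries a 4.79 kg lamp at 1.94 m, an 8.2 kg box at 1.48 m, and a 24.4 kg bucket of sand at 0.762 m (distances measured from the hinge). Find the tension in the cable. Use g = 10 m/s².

T ≈ 265 N

Take moments about the hinge.
Beam weight: 7.5 × 10 = 75 N down at 2.125 m → arm 2.125 m, τ = 75 × 2.125 = 159.4 N·m clockwise.
Lamp: 4.79 × 10 = 47.9 N down at 1.94 m → arm 1.94 m, τ = 47.9 × 1.94 = 92.93 N·m clockwise.
Box: 8.2 × 10 = 82 N down at 1.48 m → arm 1.48 m, τ = 82 × 1.48 = 121.4 N·m clockwise.
Bucket of sand: 24.4 × 10 = 244 N down at 0.762 m → arm 0.762 m, τ = 244 × 0.762 = 185.9 N·m clockwise.
Total clockwise load moment = 559.6 N·m.
The cable tension T acts at 2.92 m; only its component perpendicular to the beam, T sinθ, produces torque. sin 46.3° = 0.723.
For rotational equilibrium, T × 2.92 × 0.723 = 559.6, so T = 559.6 / 2.111 = 265 N.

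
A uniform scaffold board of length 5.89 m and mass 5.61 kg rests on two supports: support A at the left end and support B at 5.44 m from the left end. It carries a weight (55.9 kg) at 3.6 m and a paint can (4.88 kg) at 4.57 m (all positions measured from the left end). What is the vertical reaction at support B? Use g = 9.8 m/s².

Choose support A as the axis so its reaction then has zero moment arm.
Beam weight: 5.61 × 9.8 = 54.98 N down at 2.945 m → arm 2.945 m, τ = 54.98 × 2.945 = 161.9 N·m clockwise.
Weight: 55.9 × 9.8 = 547.8 N down at 3.6 m → arm 3.6 m, τ = 547.8 × 3.6 = 1972 N·m clockwise.
Paint can: 4.88 × 9.8 = 47.82 N down at 4.57 m → arm 4.57 m, τ = 47.82 × 4.57 = 218.5 N·m clockwise.
Net load moment about support A = 2352 N·m clockwise.
Reaction R at support B is upward at 5.44 m, arm 5.44 m → moment R × 5.44 counterclockwise.
Balancing moments: R × 5.44 = 2352, giving R = 432 N.

R_B ≈ 432 N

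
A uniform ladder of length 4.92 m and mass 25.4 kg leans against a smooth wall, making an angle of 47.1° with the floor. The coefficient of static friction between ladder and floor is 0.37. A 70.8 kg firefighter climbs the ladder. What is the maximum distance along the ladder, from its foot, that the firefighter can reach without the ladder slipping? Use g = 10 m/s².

Choose the foot of the ladder as the axis so the floor normal and friction both act there and drop out.
Ladder weight 25.4×10 = 254 N acts at 2.46 m along the ladder; its horizontal arm is 2.46·cos47.1° = 1.675 m → τ = 425.4 N·m clockwise.
Firefighter weight 70.8×10 = 708 N at distance d → arm d·cos47.1° → τ = 708·d·0.6807 clockwise.
Wall normal N at the top has arm L sinθ = 3.604 m counterclockwise, so Στ = 0 gives N·3.604 = 425.4 + 481.9·d.
ΣFy = 0 ⇒ N_floor = 962 N, so the maximum friction is μ_s·N_floor = 0.37×962 = 355.9 N. ΣFx = 0 ⇒ N_wall = f, so at the slipping point N = 355.9 N.
Substituting: 355.9×3.604 = 425.4 + 481.9·d ⇒ d = (1283 − 425.4) / 481.9 = 1.78 m.

d ≈ 1.78 m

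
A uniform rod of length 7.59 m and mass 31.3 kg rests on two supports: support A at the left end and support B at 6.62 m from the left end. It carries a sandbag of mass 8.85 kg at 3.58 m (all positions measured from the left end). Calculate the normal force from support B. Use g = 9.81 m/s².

R_B ≈ 223 N

Sum moments about support A (its reaction then has zero moment arm).
Beam weight: 31.3 × 9.81 = 307.1 N down at 3.795 m → arm 3.795 m, τ = 307.1 × 3.795 = 1165 N·m clockwise.
Sandbag: 8.85 × 9.81 = 86.82 N down at 3.58 m → arm 3.58 m, τ = 86.82 × 3.58 = 310.8 N·m clockwise.
Net load moment about support A = 1476 N·m clockwise.
Reaction R at support B is upward at 6.62 m, arm 6.62 m → moment R × 6.62 counterclockwise.
Balancing moments: R × 6.62 = 1476, giving R = 223 N.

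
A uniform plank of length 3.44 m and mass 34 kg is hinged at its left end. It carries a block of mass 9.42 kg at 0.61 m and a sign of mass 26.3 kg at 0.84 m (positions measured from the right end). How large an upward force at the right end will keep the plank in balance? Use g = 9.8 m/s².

Choose the left end as the axis so the unknown pivot reaction has zero arm there.
Beam weight: 34 × 9.8 = 333.2 N down at 1.72 m → arm 1.72 m, τ = 333.2 × 1.72 = 573.1 N·m clockwise.
Block: 9.42 × 9.8 = 92.32 N down at 0.61 m → arm 2.83 m, τ = 92.32 × 2.83 = 261.3 N·m clockwise.
Sign: 26.3 × 9.8 = 257.7 N down at 0.84 m → arm 2.6 m, τ = 257.7 × 2.6 = 670 N·m clockwise.
Net moment of the loads = 1504 N·m clockwise.
The upward force F acts at the right end, arm 3.44 m, giving F × 3.44 counterclockwise.
Στ = 0 ⇒ F × 3.44 = 1504 ⇒ F = 1504 / 3.44 = 437 N.

F ≈ 437 N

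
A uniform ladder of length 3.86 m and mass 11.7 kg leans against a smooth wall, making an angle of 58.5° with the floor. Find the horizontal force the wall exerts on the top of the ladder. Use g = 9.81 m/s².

Choose the foot of the ladder as the axis so the floor normal and friction both act there and drop out.
Ladder weight 11.7×9.81 = 114.8 N acts at 1.93 m along the ladder; its horizontal arm is 1.93·cos58.5° = 1.008 m → τ = 115.7 N·m clockwise.
Wall normal N acts horizontally at the top; its moment arm is the height L sinθ = 3.86·sin58.5° = 3.291 m, counterclockwise.
Balancing moments: N × 3.291 = 115.7, giving N = 35.2 N.

N_wall ≈ 35.2 N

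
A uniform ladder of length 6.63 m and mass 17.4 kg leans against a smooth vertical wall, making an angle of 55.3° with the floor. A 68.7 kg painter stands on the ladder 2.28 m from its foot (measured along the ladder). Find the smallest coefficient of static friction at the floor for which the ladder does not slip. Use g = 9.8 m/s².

Sum moments about the foot of the ladder (the floor normal and friction both act there and drop out).
Ladder weight 17.4×9.8 = 170.5 N acts at 3.315 m along the ladder; its horizontal arm is 3.315·cos55.3° = 1.887 m → τ = 321.7 N·m clockwise.
Painter: 68.7×9.8 = 673.3 N at 2.28 m → arm 1.298 m → τ = 873.9 N·m clockwise.
Wall normal N acts horizontally at the top; its moment arm is the height L sinθ = 6.63·sin55.3° = 5.451 m, counterclockwise.
Στ = 0 ⇒ N × 5.451 = 1196 ⇒ N = 219.4 N.
ΣFx = 0 ⇒ f = N_wall = 219.4 N. ΣFy = 0 ⇒ N_floor = 843.8 N.
μ_min = f / N_floor = 219.4 / 843.8 = 0.26.

μ_min ≈ 0.26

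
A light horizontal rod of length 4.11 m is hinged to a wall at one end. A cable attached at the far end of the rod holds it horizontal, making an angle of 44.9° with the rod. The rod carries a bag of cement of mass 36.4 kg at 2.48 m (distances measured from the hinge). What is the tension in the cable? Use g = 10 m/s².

Sum moments about the hinge (the unknown hinge reaction has zero arm there).
Bag of cement: 36.4 × 10 = 364 N down at 2.48 m → arm 2.48 m, τ = 364 × 2.48 = 902.7 N·m clockwise.
Total clockwise load moment = 902.7 N·m.
The cable tension T acts at 4.11 m; only its component perpendicular to the rod, T sinθ, produces torque. sin 44.9° = 0.7059.
Balancing moments: T × 4.11 × 0.7059 = 902.7, giving T = 902.7 / 2.901 = 311 N.

T ≈ 311 N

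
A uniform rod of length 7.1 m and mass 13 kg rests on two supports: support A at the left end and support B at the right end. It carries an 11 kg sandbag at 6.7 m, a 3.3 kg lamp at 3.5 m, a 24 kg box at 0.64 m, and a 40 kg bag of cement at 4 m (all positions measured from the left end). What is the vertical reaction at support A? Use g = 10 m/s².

About support B:
Beam weight: 13 × 10 = 130 N down at 3.55 m → arm 3.55 m, τ = 130 × 3.55 = 461.5 N·m counterclockwise.
Sandbag: 11 × 10 = 110 N down at 6.7 m → arm 0.4 m, τ = 110 × 0.4 = 44 N·m counterclockwise.
Lamp: 3.3 × 10 = 33 N down at 3.5 m → arm 3.6 m, τ = 33 × 3.6 = 118.8 N·m counterclockwise.
Box: 24 × 10 = 240 N down at 0.64 m → arm 6.46 m, τ = 240 × 6.46 = 1550 N·m counterclockwise.
Bag of cement: 40 × 10 = 400 N down at 4 m → arm 3.1 m, τ = 400 × 3.1 = 1240 N·m counterclockwise.
Net load moment about support B = 3414 N·m counterclockwise.
Reaction R at support A is upward at 0 m, arm 7.1 m → moment R × 7.1 clockwise.
Στ = 0 ⇒ R × 7.1 = 3414 ⇒ R = 481 N.

R_A ≈ 481 N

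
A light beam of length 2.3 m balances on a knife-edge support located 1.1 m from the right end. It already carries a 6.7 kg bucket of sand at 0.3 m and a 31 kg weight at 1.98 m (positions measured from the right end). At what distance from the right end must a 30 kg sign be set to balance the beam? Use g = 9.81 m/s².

x ≈ 0.369 m from the right end

Taking torques about the knife-edge support (at 1.1 m from the right end):
Bucket of sand: 6.7 × 9.81 = 65.73 N down at 0.3 m → arm 0.8 m, τ = 65.73 × 0.8 = 52.58 N·m clockwise.
Weight: 31 × 9.81 = 304.1 N down at 1.98 m → arm 0.88 m, τ = 304.1 × 0.88 = 267.6 N·m counterclockwise.
Net moment of existing loads = 215 N·m counterclockwise.
The sign weighs 30 × 9.81 = 294.3 N and must supply an equal clockwise moment, so its lever arm about the knife-edge support is 215 / 294.3 = 0.731 m.
That puts it at 1.1 − 0.731 = 0.369 m from the right end.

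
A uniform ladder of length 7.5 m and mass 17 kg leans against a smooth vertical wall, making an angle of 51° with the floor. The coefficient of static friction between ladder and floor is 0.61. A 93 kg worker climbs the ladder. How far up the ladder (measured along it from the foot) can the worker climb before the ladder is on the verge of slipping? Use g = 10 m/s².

Take moments about the foot of the ladder.
Ladder weight 17×10 = 170 N acts at 3.75 m along the ladder; its horizontal arm is 3.75·cos51° = 2.36 m → τ = 401.2 N·m clockwise.
Worker weight 93×10 = 930 N at distance d → arm d·cos51° → τ = 930·d·0.6293 clockwise.
Wall normal N at the top has arm L sinθ = 5.829 m counterclockwise, so Στ = 0 gives N·5.829 = 401.2 + 585.2·d.
ΣFy = 0 ⇒ N_floor = 1100 N, so the maximum friction is μ_s·N_floor = 0.61×1100 = 671 N. ΣFx = 0 ⇒ N_wall = f, so at the slipping point N = 671 N.
Substituting: 671×5.829 = 401.2 + 585.2·d ⇒ d = (3911 − 401.2) / 585.2 = 6 m.

d ≈ 6 m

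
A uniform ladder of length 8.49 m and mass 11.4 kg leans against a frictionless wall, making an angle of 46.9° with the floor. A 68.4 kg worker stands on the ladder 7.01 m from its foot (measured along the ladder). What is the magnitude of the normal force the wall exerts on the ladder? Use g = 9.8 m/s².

N_wall ≈ 570 N

Taking torques about the foot of the ladder:
Ladder weight 11.4×9.8 = 111.7 N acts at 4.245 m along the ladder; its horizontal arm is 4.245·cos46.9° = 2.9 m → τ = 323.9 N·m clockwise.
Worker: 68.4×9.8 = 670.3 N at 7.01 m → arm 4.79 m → τ = 3211 N·m clockwise.
Wall normal N acts horizontally at the top; its moment arm is the height L sinθ = 8.49·sin46.9° = 6.199 m, counterclockwise.
For rotational equilibrium, N × 6.199 = 3535, so N = 570 N.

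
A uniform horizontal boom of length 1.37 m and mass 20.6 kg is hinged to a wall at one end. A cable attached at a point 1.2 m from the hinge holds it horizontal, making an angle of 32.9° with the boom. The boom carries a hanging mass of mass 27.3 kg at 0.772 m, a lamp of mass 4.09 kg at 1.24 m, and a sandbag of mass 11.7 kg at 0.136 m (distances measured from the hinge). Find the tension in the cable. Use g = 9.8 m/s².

T ≈ 629 N

About the hinge:
Beam weight: 20.6 × 9.8 = 201.9 N down at 0.685 m → arm 0.685 m, τ = 201.9 × 0.685 = 138.3 N·m clockwise.
Hanging mass: 27.3 × 9.8 = 267.5 N down at 0.772 m → arm 0.772 m, τ = 267.5 × 0.772 = 206.5 N·m clockwise.
Lamp: 4.09 × 9.8 = 40.08 N down at 1.24 m → arm 1.24 m, τ = 40.08 × 1.24 = 49.7 N·m clockwise.
Sandbag: 11.7 × 9.8 = 114.7 N down at 0.136 m → arm 0.136 m, τ = 114.7 × 0.136 = 15.6 N·m clockwise.
Total clockwise load moment = 410.1 N·m.
The cable tension T acts at 1.2 m; only its component perpendicular to the boom, T sinθ, produces torque. sin 32.9° = 0.5432.
Στ = 0 ⇒ T × 1.2 × 0.5432 = 410.1 ⇒ T = 410.1 / 0.6518 = 629 N.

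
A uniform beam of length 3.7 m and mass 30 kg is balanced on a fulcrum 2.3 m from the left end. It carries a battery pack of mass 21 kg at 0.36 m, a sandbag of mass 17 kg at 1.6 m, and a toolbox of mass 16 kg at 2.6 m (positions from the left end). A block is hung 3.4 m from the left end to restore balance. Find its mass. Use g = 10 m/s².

Taking torques about the fulcrum (at 2.3 m from the left end):
Beam weight: 30 × 10 = 300 N down at 1.85 m → arm 0.45 m, τ = 300 × 0.45 = 135 N·m counterclockwise.
Battery pack: 21 × 10 = 210 N down at 0.36 m → arm 1.94 m, τ = 210 × 1.94 = 407.4 N·m counterclockwise.
Sandbag: 17 × 10 = 170 N down at 1.6 m → arm 0.7 m, τ = 170 × 0.7 = 119 N·m counterclockwise.
Toolbox: 16 × 10 = 160 N down at 2.6 m → arm 0.3 m, τ = 160 × 0.3 = 48 N·m clockwise.
Net moment of known loads = 613.4 N·m counterclockwise.
An unknown mass m at 3.4 m has arm 1.1 m; its moment is m·g·1.1 clockwise.
Balancing moments: m × 10 × 1.1 = 613.4, giving m = 613.4 / (10 × 1.1) = 55.8 kg.

m ≈ 55.8 kg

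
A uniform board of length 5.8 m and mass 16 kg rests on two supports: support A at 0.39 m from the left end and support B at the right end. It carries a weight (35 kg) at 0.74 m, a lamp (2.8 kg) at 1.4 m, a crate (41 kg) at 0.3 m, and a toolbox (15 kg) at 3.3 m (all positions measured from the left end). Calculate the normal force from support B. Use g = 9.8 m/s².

About support A:
Beam weight: 16 × 9.8 = 156.8 N down at 2.9 m → arm 2.51 m, τ = 156.8 × 2.51 = 393.6 N·m clockwise.
Weight: 35 × 9.8 = 343 N down at 0.74 m → arm 0.35 m, τ = 343 × 0.35 = 120 N·m clockwise.
Lamp: 2.8 × 9.8 = 27.44 N down at 1.4 m → arm 1.01 m, τ = 27.44 × 1.01 = 27.71 N·m clockwise.
Crate: 41 × 9.8 = 401.8 N down at 0.3 m → arm 0.09 m, τ = 401.8 × 0.09 = 36.16 N·m counterclockwise.
Toolbox: 15 × 9.8 = 147 N down at 3.3 m → arm 2.91 m, τ = 147 × 2.91 = 427.8 N·m clockwise.
Net load moment about support A = 933 N·m clockwise.
Reaction R at support B is upward at 5.8 m, arm 5.41 m → moment R × 5.41 counterclockwise.
Balancing moments: R × 5.41 = 933, giving R = 172 N.

R_B ≈ 172 N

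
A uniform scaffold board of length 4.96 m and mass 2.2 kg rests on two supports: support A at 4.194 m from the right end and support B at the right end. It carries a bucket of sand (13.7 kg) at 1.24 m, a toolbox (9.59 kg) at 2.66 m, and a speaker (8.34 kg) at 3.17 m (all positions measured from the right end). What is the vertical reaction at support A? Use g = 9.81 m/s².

Taking torques about support B:
Beam weight: 2.2 × 9.81 = 21.58 N down at 2.48 m → arm 2.48 m, τ = 21.58 × 2.48 = 53.52 N·m counterclockwise.
Bucket of sand: 13.7 × 9.81 = 134.4 N down at 1.24 m → arm 1.24 m, τ = 134.4 × 1.24 = 166.7 N·m counterclockwise.
Toolbox: 9.59 × 9.81 = 94.08 N down at 2.66 m → arm 2.66 m, τ = 94.08 × 2.66 = 250.3 N·m counterclockwise.
Speaker: 8.34 × 9.81 = 81.82 N down at 3.17 m → arm 3.17 m, τ = 81.82 × 3.17 = 259.4 N·m counterclockwise.
Net load moment about support B = 729.9 N·m counterclockwise.
Reaction R at support A is upward at 4.194 m, arm 4.194 m → moment R × 4.194 clockwise.
Balancing moments: R × 4.194 = 729.9, giving R = 174 N.

R_A ≈ 174 N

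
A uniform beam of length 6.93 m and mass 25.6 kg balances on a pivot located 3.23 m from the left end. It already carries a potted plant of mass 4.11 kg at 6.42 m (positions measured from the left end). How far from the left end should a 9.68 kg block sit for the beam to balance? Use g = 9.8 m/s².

About the pivot (at 3.23 m from the left end):
Beam weight: 25.6 × 9.8 = 250.9 N down at 3.465 m → arm 0.235 m, τ = 250.9 × 0.235 = 58.96 N·m clockwise.
Potted plant: 4.11 × 9.8 = 40.28 N down at 6.42 m → arm 3.19 m, τ = 40.28 × 3.19 = 128.5 N·m clockwise.
Net moment of existing loads = 187.5 N·m clockwise.
The block weighs 9.68 × 9.8 = 94.86 N and must supply an equal counterclockwise moment, so its lever arm about the pivot is 187.5 / 94.86 = 1.98 m.
That puts it at 3.23 − 1.98 = 1.25 m from the left end.

x ≈ 1.25 m from the left end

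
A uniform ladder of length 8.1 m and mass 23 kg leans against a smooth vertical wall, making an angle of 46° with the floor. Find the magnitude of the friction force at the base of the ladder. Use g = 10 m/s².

f ≈ 111 N

Choose the foot of the ladder as the axis so the floor normal and friction both act there and drop out.
Ladder weight 23×10 = 230 N acts at 4.05 m along the ladder; its horizontal arm is 4.05·cos46° = 2.813 m → τ = 647 N·m clockwise.
Wall normal N acts horizontally at the top; its moment arm is the height L sinθ = 8.1·sin46° = 5.827 m, counterclockwise.
Balancing moments: N × 5.827 = 647, giving N = 111 N.
ΣFx = 0: friction at the foot balances the wall's push, so f = N_wall = 111 N.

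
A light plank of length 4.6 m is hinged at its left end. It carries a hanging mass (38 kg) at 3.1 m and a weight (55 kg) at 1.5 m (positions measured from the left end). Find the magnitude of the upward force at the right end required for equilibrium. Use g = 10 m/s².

About the left end:
Hanging mass: 38 × 10 = 380 N down at 3.1 m → arm 3.1 m, τ = 380 × 3.1 = 1178 N·m clockwise.
Weight: 55 × 10 = 550 N down at 1.5 m → arm 1.5 m, τ = 550 × 1.5 = 825 N·m clockwise.
Net moment of the loads = 2003 N·m clockwise.
The upward force F acts at the right end, arm 4.6 m, giving F × 4.6 counterclockwise.
For rotational equilibrium, F × 4.6 = 2003, so F = 2003 / 4.6 = 435 N.

F ≈ 435 N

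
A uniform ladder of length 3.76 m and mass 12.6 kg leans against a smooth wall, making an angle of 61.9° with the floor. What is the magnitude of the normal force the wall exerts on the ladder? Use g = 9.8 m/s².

N_wall ≈ 33 N

Take moments about the foot of the ladder.
Ladder weight 12.6×9.8 = 123.5 N acts at 1.88 m along the ladder; its horizontal arm is 1.88·cos61.9° = 0.8855 m → τ = 109.4 N·m clockwise.
Wall normal N acts horizontally at the top; its moment arm is the height L sinθ = 3.76·sin61.9° = 3.317 m, counterclockwise.
Balancing moments: N × 3.317 = 109.4, giving N = 33 N.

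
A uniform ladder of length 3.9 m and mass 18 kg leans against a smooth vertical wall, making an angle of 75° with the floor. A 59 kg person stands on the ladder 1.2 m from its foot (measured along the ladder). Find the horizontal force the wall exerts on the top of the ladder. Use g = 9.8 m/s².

N_wall ≈ 71.3 N

About the foot of the ladder:
Ladder weight 18×9.8 = 176.4 N acts at 1.95 m along the ladder; its horizontal arm is 1.95·cos75° = 0.5047 m → τ = 89.03 N·m clockwise.
Person: 59×9.8 = 578.2 N at 1.2 m → arm 0.3106 m → τ = 179.6 N·m clockwise.
Wall normal N acts horizontally at the top; its moment arm is the height L sinθ = 3.9·sin75° = 3.767 m, counterclockwise.
For rotational equilibrium, N × 3.767 = 268.6, so N = 71.3 N.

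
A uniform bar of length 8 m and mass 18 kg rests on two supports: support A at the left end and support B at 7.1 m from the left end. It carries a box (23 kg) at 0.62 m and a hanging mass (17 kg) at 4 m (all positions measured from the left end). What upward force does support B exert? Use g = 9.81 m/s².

R_B ≈ 213 N

Taking torques about support A:
Beam weight: 18 × 9.81 = 176.6 N down at 4 m → arm 4 m, τ = 176.6 × 4 = 706.4 N·m clockwise.
Box: 23 × 9.81 = 225.6 N down at 0.62 m → arm 0.62 m, τ = 225.6 × 0.62 = 139.9 N·m clockwise.
Hanging mass: 17 × 9.81 = 166.8 N down at 4 m → arm 4 m, τ = 166.8 × 4 = 667.2 N·m clockwise.
Net load moment about support A = 1514 N·m clockwise.
Reaction R at support B is upward at 7.1 m, arm 7.1 m → moment R × 7.1 counterclockwise.
Στ = 0 ⇒ R × 7.1 = 1514 ⇒ R = 213 N.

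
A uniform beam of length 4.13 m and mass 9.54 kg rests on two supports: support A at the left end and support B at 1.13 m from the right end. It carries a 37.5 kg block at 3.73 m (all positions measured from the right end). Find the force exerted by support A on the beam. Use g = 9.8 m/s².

Take moments about support B.
Beam weight: 9.54 × 9.8 = 93.49 N down at 2.065 m → arm 0.935 m, τ = 93.49 × 0.935 = 87.41 N·m counterclockwise.
Block: 37.5 × 9.8 = 367.5 N down at 3.73 m → arm 2.6 m, τ = 367.5 × 2.6 = 955.5 N·m counterclockwise.
Net load moment about support B = 1043 N·m counterclockwise.
Reaction R at support A is upward at 4.13 m, arm 3 m → moment R × 3 clockwise.
For rotational equilibrium, R × 3 = 1043, so R = 348 N.

R_A ≈ 348 N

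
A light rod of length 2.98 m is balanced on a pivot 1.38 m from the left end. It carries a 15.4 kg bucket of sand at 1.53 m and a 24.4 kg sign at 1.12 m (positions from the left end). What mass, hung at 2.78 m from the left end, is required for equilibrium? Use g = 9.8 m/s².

About the pivot (at 1.38 m from the left end):
Bucket of sand: 15.4 × 9.8 = 150.9 N down at 1.53 m → arm 0.15 m, τ = 150.9 × 0.15 = 22.64 N·m clockwise.
Sign: 24.4 × 9.8 = 239.1 N down at 1.12 m → arm 0.26 m, τ = 239.1 × 0.26 = 62.17 N·m counterclockwise.
Net moment of known loads = 39.53 N·m counterclockwise.
An unknown mass m at 2.78 m has arm 1.4 m; its moment is m·g·1.4 clockwise.
Setting net torque to zero: m × 9.8 × 1.4 = 39.53 → m = 39.53 / (9.8 × 1.4) = 2.88 kg.

m ≈ 2.88 kg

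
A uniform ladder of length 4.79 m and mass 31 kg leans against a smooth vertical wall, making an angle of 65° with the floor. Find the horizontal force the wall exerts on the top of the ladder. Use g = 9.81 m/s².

Taking torques about the foot of the ladder:
Ladder weight 31×9.81 = 304.1 N acts at 2.395 m along the ladder; its horizontal arm is 2.395·cos65° = 1.012 m → τ = 307.7 N·m clockwise.
Wall normal N acts horizontally at the top; its moment arm is the height L sinθ = 4.79·sin65° = 4.341 m, counterclockwise.
For rotational equilibrium, N × 4.341 = 307.7, so N = 70.9 N.

N_wall ≈ 70.9 N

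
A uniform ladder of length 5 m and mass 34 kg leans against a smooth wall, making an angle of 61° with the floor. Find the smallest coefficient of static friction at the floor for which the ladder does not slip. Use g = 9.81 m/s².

μ_min ≈ 0.277

About the foot of the ladder:
Ladder weight 34×9.81 = 333.5 N acts at 2.5 m along the ladder; its horizontal arm is 2.5·cos61° = 1.212 m → τ = 404.2 N·m clockwise.
Wall normal N acts horizontally at the top; its moment arm is the height L sinθ = 5·sin61° = 4.373 m, counterclockwise.
Balancing moments: N × 4.373 = 404.2, giving N = 92.43 N.
ΣFx = 0 ⇒ f = N_wall = 92.43 N. ΣFy = 0 ⇒ N_floor = 333.5 N.
μ_min = f / N_floor = 92.43 / 333.5 = 0.277.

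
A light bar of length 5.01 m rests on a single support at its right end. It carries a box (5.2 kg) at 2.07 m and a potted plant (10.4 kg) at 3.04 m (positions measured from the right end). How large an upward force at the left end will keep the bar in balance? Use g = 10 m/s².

Taking torques about the right end:
Box: 5.2 × 10 = 52 N down at 2.07 m → arm 2.07 m, τ = 52 × 2.07 = 107.6 N·m counterclockwise.
Potted plant: 10.4 × 10 = 104 N down at 3.04 m → arm 3.04 m, τ = 104 × 3.04 = 316.2 N·m counterclockwise.
Net moment of the loads = 423.8 N·m counterclockwise.
The upward force F acts at the left end, arm 5.01 m, giving F × 5.01 clockwise.
For rotational equilibrium, F × 5.01 = 423.8, so F = 423.8 / 5.01 = 84.6 N.

F ≈ 84.6 N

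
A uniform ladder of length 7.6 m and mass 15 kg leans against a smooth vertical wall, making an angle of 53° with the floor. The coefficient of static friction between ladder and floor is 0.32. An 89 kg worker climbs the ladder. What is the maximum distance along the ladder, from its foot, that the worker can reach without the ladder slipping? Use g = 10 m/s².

Take moments about the foot of the ladder.
Ladder weight 15×10 = 150 N acts at 3.8 m along the ladder; its horizontal arm is 3.8·cos53° = 2.287 m → τ = 343.1 N·m clockwise.
Worker weight 89×10 = 890 N at distance d → arm d·cos53° → τ = 890·d·0.6018 clockwise.
Wall normal N at the top has arm L sinθ = 6.07 m counterclockwise, so Στ = 0 gives N·6.07 = 343.1 + 535.6·d.
ΣFy = 0 ⇒ N_floor = 1040 N, so the maximum friction is μ_s·N_floor = 0.32×1040 = 332.8 N. ΣFx = 0 ⇒ N_wall = f, so at the slipping point N = 332.8 N.
Substituting: 332.8×6.07 = 343.1 + 535.6·d ⇒ d = (2020 − 343.1) / 535.6 = 3.13 m.

d ≈ 3.13 m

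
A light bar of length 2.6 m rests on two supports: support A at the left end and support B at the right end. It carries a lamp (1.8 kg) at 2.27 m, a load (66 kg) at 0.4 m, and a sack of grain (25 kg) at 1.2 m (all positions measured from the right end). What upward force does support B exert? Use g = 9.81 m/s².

Taking torques about support A:
Lamp: 1.8 × 9.81 = 17.66 N down at 2.27 m → arm 0.33 m, τ = 17.66 × 0.33 = 5.828 N·m clockwise.
Load: 66 × 9.81 = 647.5 N down at 0.4 m → arm 2.2 m, τ = 647.5 × 2.2 = 1425 N·m clockwise.
Sack of grain: 25 × 9.81 = 245.2 N down at 1.2 m → arm 1.4 m, τ = 245.2 × 1.4 = 343.3 N·m clockwise.
Net load moment about support A = 1774 N·m clockwise.
Reaction R at support B is upward at 0 m, arm 2.6 m → moment R × 2.6 counterclockwise.
Balancing moments: R × 2.6 = 1774, giving R = 682 N.

R_B ≈ 682 N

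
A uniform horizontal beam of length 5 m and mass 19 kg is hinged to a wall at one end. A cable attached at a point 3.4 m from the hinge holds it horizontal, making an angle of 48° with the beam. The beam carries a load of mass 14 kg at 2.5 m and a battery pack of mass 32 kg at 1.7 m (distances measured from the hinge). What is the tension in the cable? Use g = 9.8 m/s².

Choose the hinge as the axis so the unknown hinge reaction has zero arm there.
Beam weight: 19 × 9.8 = 186.2 N down at 2.5 m → arm 2.5 m, τ = 186.2 × 2.5 = 465.5 N·m clockwise.
Load: 14 × 9.8 = 137.2 N down at 2.5 m → arm 2.5 m, τ = 137.2 × 2.5 = 343 N·m clockwise.
Battery pack: 32 × 9.8 = 313.6 N down at 1.7 m → arm 1.7 m, τ = 313.6 × 1.7 = 533.1 N·m clockwise.
Total clockwise load moment = 1342 N·m.
The cable tension T acts at 3.4 m; only its component perpendicular to the beam, T sinθ, produces torque. sin 48° = 0.7431.
Στ = 0 ⇒ T × 3.4 × 0.7431 = 1342 ⇒ T = 1342 / 2.527 = 531 N.

T ≈ 531 N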